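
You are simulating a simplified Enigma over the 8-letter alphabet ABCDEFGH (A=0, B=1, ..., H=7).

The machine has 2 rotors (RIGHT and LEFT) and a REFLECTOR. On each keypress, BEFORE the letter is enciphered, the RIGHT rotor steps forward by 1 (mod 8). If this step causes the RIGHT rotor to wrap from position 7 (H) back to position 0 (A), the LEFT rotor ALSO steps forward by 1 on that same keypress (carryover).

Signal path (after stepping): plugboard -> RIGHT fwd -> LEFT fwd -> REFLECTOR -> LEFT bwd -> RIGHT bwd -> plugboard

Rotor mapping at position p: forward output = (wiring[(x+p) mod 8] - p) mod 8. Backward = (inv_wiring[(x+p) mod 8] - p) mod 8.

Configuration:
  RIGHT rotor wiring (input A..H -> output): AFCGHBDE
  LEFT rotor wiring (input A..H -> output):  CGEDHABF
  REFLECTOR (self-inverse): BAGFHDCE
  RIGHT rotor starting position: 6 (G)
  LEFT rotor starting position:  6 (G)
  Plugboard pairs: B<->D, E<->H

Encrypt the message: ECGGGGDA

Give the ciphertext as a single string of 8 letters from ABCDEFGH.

Char 1 ('E'): step: R->7, L=6; E->plug->H->R->E->L->G->refl->C->L'->H->R'->E->plug->H
Char 2 ('C'): step: R->0, L->7 (L advanced); C->plug->C->R->C->L->H->refl->E->L'->E->R'->H->plug->E
Char 3 ('G'): step: R->1, L=7; G->plug->G->R->D->L->F->refl->D->L'->B->R'->B->plug->D
Char 4 ('G'): step: R->2, L=7; G->plug->G->R->G->L->B->refl->A->L'->F->R'->C->plug->C
Char 5 ('G'): step: R->3, L=7; G->plug->G->R->C->L->H->refl->E->L'->E->R'->B->plug->D
Char 6 ('G'): step: R->4, L=7; G->plug->G->R->G->L->B->refl->A->L'->F->R'->B->plug->D
Char 7 ('D'): step: R->5, L=7; D->plug->B->R->G->L->B->refl->A->L'->F->R'->F->plug->F
Char 8 ('A'): step: R->6, L=7; A->plug->A->R->F->L->A->refl->B->L'->G->R'->B->plug->D

Answer: HEDCDDFD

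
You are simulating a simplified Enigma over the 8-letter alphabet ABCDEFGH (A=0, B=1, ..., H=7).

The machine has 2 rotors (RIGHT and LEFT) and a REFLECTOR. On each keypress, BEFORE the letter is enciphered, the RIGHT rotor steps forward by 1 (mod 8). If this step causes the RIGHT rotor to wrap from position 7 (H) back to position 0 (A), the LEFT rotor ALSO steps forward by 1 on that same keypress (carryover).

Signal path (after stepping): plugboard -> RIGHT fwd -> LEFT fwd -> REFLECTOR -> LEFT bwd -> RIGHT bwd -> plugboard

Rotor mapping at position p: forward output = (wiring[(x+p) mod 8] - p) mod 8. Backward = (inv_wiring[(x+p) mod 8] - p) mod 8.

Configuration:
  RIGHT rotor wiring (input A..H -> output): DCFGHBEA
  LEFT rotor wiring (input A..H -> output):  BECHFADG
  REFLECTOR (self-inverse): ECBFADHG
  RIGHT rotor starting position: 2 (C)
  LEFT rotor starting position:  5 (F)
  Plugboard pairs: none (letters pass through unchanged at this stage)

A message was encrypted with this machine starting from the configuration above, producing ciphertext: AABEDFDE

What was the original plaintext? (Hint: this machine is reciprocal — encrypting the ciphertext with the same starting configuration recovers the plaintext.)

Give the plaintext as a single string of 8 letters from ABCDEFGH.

Char 1 ('A'): step: R->3, L=5; A->plug->A->R->D->L->E->refl->A->L'->H->R'->G->plug->G
Char 2 ('A'): step: R->4, L=5; A->plug->A->R->D->L->E->refl->A->L'->H->R'->E->plug->E
Char 3 ('B'): step: R->5, L=5; B->plug->B->R->H->L->A->refl->E->L'->D->R'->C->plug->C
Char 4 ('E'): step: R->6, L=5; E->plug->E->R->H->L->A->refl->E->L'->D->R'->H->plug->H
Char 5 ('D'): step: R->7, L=5; D->plug->D->R->G->L->C->refl->B->L'->C->R'->G->plug->G
Char 6 ('F'): step: R->0, L->6 (L advanced); F->plug->F->R->B->L->A->refl->E->L'->E->R'->G->plug->G
Char 7 ('D'): step: R->1, L=6; D->plug->D->R->G->L->H->refl->G->L'->D->R'->F->plug->F
Char 8 ('E'): step: R->2, L=6; E->plug->E->R->C->L->D->refl->F->L'->A->R'->H->plug->H

Answer: GECHGGFH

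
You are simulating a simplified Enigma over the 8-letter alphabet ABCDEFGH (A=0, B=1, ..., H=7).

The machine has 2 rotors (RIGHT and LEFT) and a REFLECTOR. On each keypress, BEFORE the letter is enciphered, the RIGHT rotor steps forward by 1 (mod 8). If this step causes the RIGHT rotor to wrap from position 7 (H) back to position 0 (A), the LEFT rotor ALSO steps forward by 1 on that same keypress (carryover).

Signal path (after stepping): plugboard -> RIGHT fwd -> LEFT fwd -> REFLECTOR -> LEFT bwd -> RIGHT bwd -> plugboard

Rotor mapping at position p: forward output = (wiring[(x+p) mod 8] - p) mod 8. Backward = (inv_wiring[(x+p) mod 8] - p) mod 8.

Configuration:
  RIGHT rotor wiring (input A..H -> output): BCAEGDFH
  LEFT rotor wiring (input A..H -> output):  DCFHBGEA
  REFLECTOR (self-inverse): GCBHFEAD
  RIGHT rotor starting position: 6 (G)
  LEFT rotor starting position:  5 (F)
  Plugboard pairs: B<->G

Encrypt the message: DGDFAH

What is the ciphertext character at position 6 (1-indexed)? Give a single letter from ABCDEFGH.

Char 1 ('D'): step: R->7, L=5; D->plug->D->R->B->L->H->refl->D->L'->C->R'->B->plug->G
Char 2 ('G'): step: R->0, L->6 (L advanced); G->plug->B->R->C->L->F->refl->E->L'->D->R'->F->plug->F
Char 3 ('D'): step: R->1, L=6; D->plug->D->R->F->L->B->refl->C->L'->B->R'->A->plug->A
Char 4 ('F'): step: R->2, L=6; F->plug->F->R->F->L->B->refl->C->L'->B->R'->D->plug->D
Char 5 ('A'): step: R->3, L=6; A->plug->A->R->B->L->C->refl->B->L'->F->R'->H->plug->H
Char 6 ('H'): step: R->4, L=6; H->plug->H->R->A->L->G->refl->A->L'->H->R'->B->plug->G

G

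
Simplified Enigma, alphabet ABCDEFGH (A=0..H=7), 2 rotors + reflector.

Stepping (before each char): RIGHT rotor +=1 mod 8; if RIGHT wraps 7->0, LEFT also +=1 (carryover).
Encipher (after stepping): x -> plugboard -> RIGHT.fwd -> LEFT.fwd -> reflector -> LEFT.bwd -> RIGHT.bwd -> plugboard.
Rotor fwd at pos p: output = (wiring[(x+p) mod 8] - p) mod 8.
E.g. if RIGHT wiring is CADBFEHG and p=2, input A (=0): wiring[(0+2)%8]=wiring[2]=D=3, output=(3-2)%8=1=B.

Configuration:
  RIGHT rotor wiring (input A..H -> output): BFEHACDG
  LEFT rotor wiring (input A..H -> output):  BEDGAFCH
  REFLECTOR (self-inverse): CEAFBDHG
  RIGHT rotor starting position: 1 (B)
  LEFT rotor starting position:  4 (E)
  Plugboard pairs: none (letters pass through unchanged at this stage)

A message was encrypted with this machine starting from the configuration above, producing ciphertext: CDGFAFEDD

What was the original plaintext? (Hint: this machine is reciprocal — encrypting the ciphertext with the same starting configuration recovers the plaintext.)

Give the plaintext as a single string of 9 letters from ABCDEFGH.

Answer: AHFADEFEA

Derivation:
Char 1 ('C'): step: R->2, L=4; C->plug->C->R->G->L->H->refl->G->L'->C->R'->A->plug->A
Char 2 ('D'): step: R->3, L=4; D->plug->D->R->A->L->E->refl->B->L'->B->R'->H->plug->H
Char 3 ('G'): step: R->4, L=4; G->plug->G->R->A->L->E->refl->B->L'->B->R'->F->plug->F
Char 4 ('F'): step: R->5, L=4; F->plug->F->R->H->L->C->refl->A->L'->F->R'->A->plug->A
Char 5 ('A'): step: R->6, L=4; A->plug->A->R->F->L->A->refl->C->L'->H->R'->D->plug->D
Char 6 ('F'): step: R->7, L=4; F->plug->F->R->B->L->B->refl->E->L'->A->R'->E->plug->E
Char 7 ('E'): step: R->0, L->5 (L advanced); E->plug->E->R->A->L->A->refl->C->L'->C->R'->F->plug->F
Char 8 ('D'): step: R->1, L=5; D->plug->D->R->H->L->D->refl->F->L'->B->R'->E->plug->E
Char 9 ('D'): step: R->2, L=5; D->plug->D->R->A->L->A->refl->C->L'->C->R'->A->plug->A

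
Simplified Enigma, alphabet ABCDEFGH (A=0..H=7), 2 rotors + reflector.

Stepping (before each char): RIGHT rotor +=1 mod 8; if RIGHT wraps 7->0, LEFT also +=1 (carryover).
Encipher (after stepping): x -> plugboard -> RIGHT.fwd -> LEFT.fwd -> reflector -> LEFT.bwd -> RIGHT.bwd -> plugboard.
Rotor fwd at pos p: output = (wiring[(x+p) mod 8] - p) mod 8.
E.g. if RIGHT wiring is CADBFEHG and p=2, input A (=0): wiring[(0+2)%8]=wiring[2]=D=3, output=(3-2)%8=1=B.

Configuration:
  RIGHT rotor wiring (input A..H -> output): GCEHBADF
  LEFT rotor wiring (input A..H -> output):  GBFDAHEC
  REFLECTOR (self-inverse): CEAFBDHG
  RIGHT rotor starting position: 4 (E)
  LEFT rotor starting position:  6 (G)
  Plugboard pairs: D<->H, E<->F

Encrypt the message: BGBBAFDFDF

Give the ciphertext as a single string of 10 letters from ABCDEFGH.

Char 1 ('B'): step: R->5, L=6; B->plug->B->R->G->L->C->refl->A->L'->C->R'->G->plug->G
Char 2 ('G'): step: R->6, L=6; G->plug->G->R->D->L->D->refl->F->L'->F->R'->A->plug->A
Char 3 ('B'): step: R->7, L=6; B->plug->B->R->H->L->B->refl->E->L'->B->R'->G->plug->G
Char 4 ('B'): step: R->0, L->7 (L advanced); B->plug->B->R->C->L->C->refl->A->L'->G->R'->A->plug->A
Char 5 ('A'): step: R->1, L=7; A->plug->A->R->B->L->H->refl->G->L'->D->R'->B->plug->B
Char 6 ('F'): step: R->2, L=7; F->plug->E->R->B->L->H->refl->G->L'->D->R'->F->plug->E
Char 7 ('D'): step: R->3, L=7; D->plug->H->R->B->L->H->refl->G->L'->D->R'->F->plug->E
Char 8 ('F'): step: R->4, L=7; F->plug->E->R->C->L->C->refl->A->L'->G->R'->F->plug->E
Char 9 ('D'): step: R->5, L=7; D->plug->H->R->E->L->E->refl->B->L'->F->R'->E->plug->F
Char 10 ('F'): step: R->6, L=7; F->plug->E->R->G->L->A->refl->C->L'->C->R'->H->plug->D

Answer: GAGABEEEFD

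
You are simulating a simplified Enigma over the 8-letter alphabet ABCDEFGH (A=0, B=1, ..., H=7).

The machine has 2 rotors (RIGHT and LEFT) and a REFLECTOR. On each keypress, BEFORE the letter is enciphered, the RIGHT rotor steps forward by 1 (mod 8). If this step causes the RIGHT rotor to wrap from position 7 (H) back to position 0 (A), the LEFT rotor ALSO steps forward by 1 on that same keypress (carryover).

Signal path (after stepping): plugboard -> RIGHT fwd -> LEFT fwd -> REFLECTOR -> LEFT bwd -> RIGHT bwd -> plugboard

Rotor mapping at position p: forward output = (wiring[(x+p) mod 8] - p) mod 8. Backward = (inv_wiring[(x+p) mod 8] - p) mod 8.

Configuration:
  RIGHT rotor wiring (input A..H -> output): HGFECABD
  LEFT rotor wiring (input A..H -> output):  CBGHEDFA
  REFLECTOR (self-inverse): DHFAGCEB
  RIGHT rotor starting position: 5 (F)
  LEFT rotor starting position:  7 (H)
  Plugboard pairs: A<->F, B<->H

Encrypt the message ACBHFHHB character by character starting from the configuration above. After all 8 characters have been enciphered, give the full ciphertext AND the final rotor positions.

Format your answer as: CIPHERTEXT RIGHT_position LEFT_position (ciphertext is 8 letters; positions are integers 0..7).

Answer: EDGGACAG 5 0

Derivation:
Char 1 ('A'): step: R->6, L=7; A->plug->F->R->G->L->E->refl->G->L'->H->R'->E->plug->E
Char 2 ('C'): step: R->7, L=7; C->plug->C->R->H->L->G->refl->E->L'->G->R'->D->plug->D
Char 3 ('B'): step: R->0, L->0 (L advanced); B->plug->H->R->D->L->H->refl->B->L'->B->R'->G->plug->G
Char 4 ('H'): step: R->1, L=0; H->plug->B->R->E->L->E->refl->G->L'->C->R'->G->plug->G
Char 5 ('F'): step: R->2, L=0; F->plug->A->R->D->L->H->refl->B->L'->B->R'->F->plug->A
Char 6 ('H'): step: R->3, L=0; H->plug->B->R->H->L->A->refl->D->L'->F->R'->C->plug->C
Char 7 ('H'): step: R->4, L=0; H->plug->B->R->E->L->E->refl->G->L'->C->R'->F->plug->A
Char 8 ('B'): step: R->5, L=0; B->plug->H->R->F->L->D->refl->A->L'->H->R'->G->plug->G
Final: ciphertext=EDGGACAG, RIGHT=5, LEFT=0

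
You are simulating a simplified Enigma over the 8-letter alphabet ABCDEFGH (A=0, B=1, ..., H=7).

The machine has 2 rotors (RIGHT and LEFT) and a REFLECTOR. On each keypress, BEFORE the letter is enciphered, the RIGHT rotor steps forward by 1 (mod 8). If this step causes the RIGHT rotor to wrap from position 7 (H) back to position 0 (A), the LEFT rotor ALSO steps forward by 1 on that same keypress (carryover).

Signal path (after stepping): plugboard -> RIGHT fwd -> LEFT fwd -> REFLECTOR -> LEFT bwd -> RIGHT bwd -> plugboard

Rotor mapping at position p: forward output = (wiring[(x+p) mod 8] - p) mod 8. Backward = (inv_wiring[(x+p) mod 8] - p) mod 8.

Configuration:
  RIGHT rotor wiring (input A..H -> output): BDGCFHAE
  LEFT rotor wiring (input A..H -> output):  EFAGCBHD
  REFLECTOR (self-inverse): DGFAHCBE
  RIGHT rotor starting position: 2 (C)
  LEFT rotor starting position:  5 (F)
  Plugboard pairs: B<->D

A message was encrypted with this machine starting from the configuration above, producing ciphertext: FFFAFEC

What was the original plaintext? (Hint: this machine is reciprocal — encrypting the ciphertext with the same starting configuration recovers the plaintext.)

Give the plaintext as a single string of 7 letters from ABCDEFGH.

Char 1 ('F'): step: R->3, L=5; F->plug->F->R->G->L->B->refl->G->L'->C->R'->B->plug->D
Char 2 ('F'): step: R->4, L=5; F->plug->F->R->H->L->F->refl->C->L'->B->R'->A->plug->A
Char 3 ('F'): step: R->5, L=5; F->plug->F->R->B->L->C->refl->F->L'->H->R'->C->plug->C
Char 4 ('A'): step: R->6, L=5; A->plug->A->R->C->L->G->refl->B->L'->G->R'->B->plug->D
Char 5 ('F'): step: R->7, L=5; F->plug->F->R->G->L->B->refl->G->L'->C->R'->B->plug->D
Char 6 ('E'): step: R->0, L->6 (L advanced); E->plug->E->R->F->L->A->refl->D->L'->H->R'->F->plug->F
Char 7 ('C'): step: R->1, L=6; C->plug->C->R->B->L->F->refl->C->L'->E->R'->D->plug->B

Answer: DACDDFB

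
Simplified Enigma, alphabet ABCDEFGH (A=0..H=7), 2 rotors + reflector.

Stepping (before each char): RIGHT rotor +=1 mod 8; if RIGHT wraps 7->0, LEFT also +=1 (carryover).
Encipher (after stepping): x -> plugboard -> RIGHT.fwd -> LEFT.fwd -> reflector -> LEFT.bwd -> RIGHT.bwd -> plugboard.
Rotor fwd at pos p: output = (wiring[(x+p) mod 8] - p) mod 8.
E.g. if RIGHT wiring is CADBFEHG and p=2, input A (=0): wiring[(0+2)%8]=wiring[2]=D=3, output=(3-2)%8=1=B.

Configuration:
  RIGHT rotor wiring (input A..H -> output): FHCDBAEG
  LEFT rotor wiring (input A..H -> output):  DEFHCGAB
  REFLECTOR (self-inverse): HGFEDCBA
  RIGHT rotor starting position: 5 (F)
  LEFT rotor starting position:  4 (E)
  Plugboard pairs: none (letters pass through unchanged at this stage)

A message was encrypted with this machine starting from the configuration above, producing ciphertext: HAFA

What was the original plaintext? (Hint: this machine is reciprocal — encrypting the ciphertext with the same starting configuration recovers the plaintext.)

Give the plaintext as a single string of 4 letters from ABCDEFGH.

Answer: CFDE

Derivation:
Char 1 ('H'): step: R->6, L=4; H->plug->H->R->C->L->E->refl->D->L'->H->R'->C->plug->C
Char 2 ('A'): step: R->7, L=4; A->plug->A->R->H->L->D->refl->E->L'->C->R'->F->plug->F
Char 3 ('F'): step: R->0, L->5 (L advanced); F->plug->F->R->A->L->B->refl->G->L'->D->R'->D->plug->D
Char 4 ('A'): step: R->1, L=5; A->plug->A->R->G->L->C->refl->F->L'->H->R'->E->plug->E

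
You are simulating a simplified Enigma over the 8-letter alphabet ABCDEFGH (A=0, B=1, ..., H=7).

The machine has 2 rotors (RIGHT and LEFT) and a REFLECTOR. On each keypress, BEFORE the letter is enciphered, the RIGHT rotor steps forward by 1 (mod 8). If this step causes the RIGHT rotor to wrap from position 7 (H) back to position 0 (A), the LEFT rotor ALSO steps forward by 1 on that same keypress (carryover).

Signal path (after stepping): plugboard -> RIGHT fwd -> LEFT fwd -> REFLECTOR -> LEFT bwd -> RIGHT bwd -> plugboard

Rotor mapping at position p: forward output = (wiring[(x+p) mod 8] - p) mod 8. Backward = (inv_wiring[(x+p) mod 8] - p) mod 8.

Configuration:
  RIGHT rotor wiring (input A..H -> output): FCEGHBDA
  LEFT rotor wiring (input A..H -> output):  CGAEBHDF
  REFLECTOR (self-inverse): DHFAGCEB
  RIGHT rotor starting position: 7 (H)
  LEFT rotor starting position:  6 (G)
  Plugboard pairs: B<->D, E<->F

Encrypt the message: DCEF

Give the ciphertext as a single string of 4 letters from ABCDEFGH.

Char 1 ('D'): step: R->0, L->7 (L advanced); D->plug->B->R->C->L->H->refl->B->L'->D->R'->G->plug->G
Char 2 ('C'): step: R->1, L=7; C->plug->C->R->F->L->C->refl->F->L'->E->R'->H->plug->H
Char 3 ('E'): step: R->2, L=7; E->plug->F->R->G->L->A->refl->D->L'->B->R'->E->plug->F
Char 4 ('F'): step: R->3, L=7; F->plug->E->R->F->L->C->refl->F->L'->E->R'->B->plug->D

Answer: GHFD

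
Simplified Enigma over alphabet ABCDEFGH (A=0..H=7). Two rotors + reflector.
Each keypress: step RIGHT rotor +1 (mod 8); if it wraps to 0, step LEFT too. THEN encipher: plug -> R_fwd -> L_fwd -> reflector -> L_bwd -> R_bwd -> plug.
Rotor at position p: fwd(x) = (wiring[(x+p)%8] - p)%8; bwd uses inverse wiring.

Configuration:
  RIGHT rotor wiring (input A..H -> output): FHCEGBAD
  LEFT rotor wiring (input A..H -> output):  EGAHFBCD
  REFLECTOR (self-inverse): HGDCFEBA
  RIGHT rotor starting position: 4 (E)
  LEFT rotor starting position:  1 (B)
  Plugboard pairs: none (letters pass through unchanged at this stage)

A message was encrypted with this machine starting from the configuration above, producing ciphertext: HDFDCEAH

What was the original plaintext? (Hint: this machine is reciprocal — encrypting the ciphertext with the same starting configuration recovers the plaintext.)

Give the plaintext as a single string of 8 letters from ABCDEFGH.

Answer: AEBHHBHB

Derivation:
Char 1 ('H'): step: R->5, L=1; H->plug->H->R->B->L->H->refl->A->L'->E->R'->A->plug->A
Char 2 ('D'): step: R->6, L=1; D->plug->D->R->B->L->H->refl->A->L'->E->R'->E->plug->E
Char 3 ('F'): step: R->7, L=1; F->plug->F->R->H->L->D->refl->C->L'->G->R'->B->plug->B
Char 4 ('D'): step: R->0, L->2 (L advanced); D->plug->D->R->E->L->A->refl->H->L'->D->R'->H->plug->H
Char 5 ('C'): step: R->1, L=2; C->plug->C->R->D->L->H->refl->A->L'->E->R'->H->plug->H
Char 6 ('E'): step: R->2, L=2; E->plug->E->R->G->L->C->refl->D->L'->C->R'->B->plug->B
Char 7 ('A'): step: R->3, L=2; A->plug->A->R->B->L->F->refl->E->L'->H->R'->H->plug->H
Char 8 ('H'): step: R->4, L=2; H->plug->H->R->A->L->G->refl->B->L'->F->R'->B->plug->B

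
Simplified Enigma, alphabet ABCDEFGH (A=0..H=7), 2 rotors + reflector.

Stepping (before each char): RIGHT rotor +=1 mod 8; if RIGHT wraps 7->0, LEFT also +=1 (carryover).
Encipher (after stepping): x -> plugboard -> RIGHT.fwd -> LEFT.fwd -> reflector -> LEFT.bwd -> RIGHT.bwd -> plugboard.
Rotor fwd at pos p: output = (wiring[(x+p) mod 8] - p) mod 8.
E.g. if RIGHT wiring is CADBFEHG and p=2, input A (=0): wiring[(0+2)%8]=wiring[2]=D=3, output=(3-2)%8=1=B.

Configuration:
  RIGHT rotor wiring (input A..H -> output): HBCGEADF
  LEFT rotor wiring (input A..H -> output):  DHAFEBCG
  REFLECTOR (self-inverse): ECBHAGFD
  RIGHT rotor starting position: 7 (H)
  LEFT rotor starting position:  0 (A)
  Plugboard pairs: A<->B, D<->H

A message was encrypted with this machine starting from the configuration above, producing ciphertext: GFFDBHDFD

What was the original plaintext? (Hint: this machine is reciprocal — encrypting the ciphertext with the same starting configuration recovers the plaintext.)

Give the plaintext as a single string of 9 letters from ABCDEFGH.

Char 1 ('G'): step: R->0, L->1 (L advanced); G->plug->G->R->D->L->D->refl->H->L'->B->R'->B->plug->A
Char 2 ('F'): step: R->1, L=1; F->plug->F->R->C->L->E->refl->A->L'->E->R'->G->plug->G
Char 3 ('F'): step: R->2, L=1; F->plug->F->R->D->L->D->refl->H->L'->B->R'->E->plug->E
Char 4 ('D'): step: R->3, L=1; D->plug->H->R->H->L->C->refl->B->L'->F->R'->C->plug->C
Char 5 ('B'): step: R->4, L=1; B->plug->A->R->A->L->G->refl->F->L'->G->R'->G->plug->G
Char 6 ('H'): step: R->5, L=1; H->plug->D->R->C->L->E->refl->A->L'->E->R'->E->plug->E
Char 7 ('D'): step: R->6, L=1; D->plug->H->R->C->L->E->refl->A->L'->E->R'->E->plug->E
Char 8 ('F'): step: R->7, L=1; F->plug->F->R->F->L->B->refl->C->L'->H->R'->E->plug->E
Char 9 ('D'): step: R->0, L->2 (L advanced); D->plug->H->R->F->L->E->refl->A->L'->E->R'->E->plug->E

Answer: AGECGEEEE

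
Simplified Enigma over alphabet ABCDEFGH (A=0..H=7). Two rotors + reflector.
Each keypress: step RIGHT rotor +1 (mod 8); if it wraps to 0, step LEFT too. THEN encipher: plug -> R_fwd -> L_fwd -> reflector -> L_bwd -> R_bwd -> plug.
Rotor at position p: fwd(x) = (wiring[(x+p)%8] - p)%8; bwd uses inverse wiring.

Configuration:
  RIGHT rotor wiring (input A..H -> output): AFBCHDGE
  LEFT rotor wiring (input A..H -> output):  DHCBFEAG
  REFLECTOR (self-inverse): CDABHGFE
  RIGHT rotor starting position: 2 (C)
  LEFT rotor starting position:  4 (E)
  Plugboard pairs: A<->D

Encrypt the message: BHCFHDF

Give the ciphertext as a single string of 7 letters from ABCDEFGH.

Char 1 ('B'): step: R->3, L=4; B->plug->B->R->E->L->H->refl->E->L'->C->R'->G->plug->G
Char 2 ('H'): step: R->4, L=4; H->plug->H->R->G->L->G->refl->F->L'->H->R'->B->plug->B
Char 3 ('C'): step: R->5, L=4; C->plug->C->R->H->L->F->refl->G->L'->G->R'->A->plug->D
Char 4 ('F'): step: R->6, L=4; F->plug->F->R->E->L->H->refl->E->L'->C->R'->C->plug->C
Char 5 ('H'): step: R->7, L=4; H->plug->H->R->H->L->F->refl->G->L'->G->R'->C->plug->C
Char 6 ('D'): step: R->0, L->5 (L advanced); D->plug->A->R->A->L->H->refl->E->L'->G->R'->G->plug->G
Char 7 ('F'): step: R->1, L=5; F->plug->F->R->F->L->F->refl->G->L'->D->R'->G->plug->G

Answer: GBDCCGG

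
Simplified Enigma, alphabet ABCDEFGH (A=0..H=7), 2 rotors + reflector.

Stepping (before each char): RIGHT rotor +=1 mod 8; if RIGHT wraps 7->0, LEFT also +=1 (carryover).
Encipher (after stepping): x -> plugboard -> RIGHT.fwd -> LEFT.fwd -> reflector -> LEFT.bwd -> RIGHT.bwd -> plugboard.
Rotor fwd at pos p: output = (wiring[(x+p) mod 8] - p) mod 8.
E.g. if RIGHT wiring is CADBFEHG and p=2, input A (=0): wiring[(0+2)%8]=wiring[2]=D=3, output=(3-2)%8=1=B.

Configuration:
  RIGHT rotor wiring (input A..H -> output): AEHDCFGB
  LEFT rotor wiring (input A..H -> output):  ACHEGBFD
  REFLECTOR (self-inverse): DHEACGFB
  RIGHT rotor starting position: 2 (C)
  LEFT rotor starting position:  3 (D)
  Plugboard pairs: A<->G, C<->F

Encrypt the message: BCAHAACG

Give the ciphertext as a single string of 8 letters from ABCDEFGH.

Answer: DGGBDFDB

Derivation:
Char 1 ('B'): step: R->3, L=3; B->plug->B->R->H->L->E->refl->C->L'->D->R'->D->plug->D
Char 2 ('C'): step: R->4, L=3; C->plug->F->R->A->L->B->refl->H->L'->G->R'->A->plug->G
Char 3 ('A'): step: R->5, L=3; A->plug->G->R->G->L->H->refl->B->L'->A->R'->A->plug->G
Char 4 ('H'): step: R->6, L=3; H->plug->H->R->H->L->E->refl->C->L'->D->R'->B->plug->B
Char 5 ('A'): step: R->7, L=3; A->plug->G->R->G->L->H->refl->B->L'->A->R'->D->plug->D
Char 6 ('A'): step: R->0, L->4 (L advanced); A->plug->G->R->G->L->D->refl->A->L'->H->R'->C->plug->F
Char 7 ('C'): step: R->1, L=4; C->plug->F->R->F->L->G->refl->F->L'->B->R'->D->plug->D
Char 8 ('G'): step: R->2, L=4; G->plug->A->R->F->L->G->refl->F->L'->B->R'->B->plug->B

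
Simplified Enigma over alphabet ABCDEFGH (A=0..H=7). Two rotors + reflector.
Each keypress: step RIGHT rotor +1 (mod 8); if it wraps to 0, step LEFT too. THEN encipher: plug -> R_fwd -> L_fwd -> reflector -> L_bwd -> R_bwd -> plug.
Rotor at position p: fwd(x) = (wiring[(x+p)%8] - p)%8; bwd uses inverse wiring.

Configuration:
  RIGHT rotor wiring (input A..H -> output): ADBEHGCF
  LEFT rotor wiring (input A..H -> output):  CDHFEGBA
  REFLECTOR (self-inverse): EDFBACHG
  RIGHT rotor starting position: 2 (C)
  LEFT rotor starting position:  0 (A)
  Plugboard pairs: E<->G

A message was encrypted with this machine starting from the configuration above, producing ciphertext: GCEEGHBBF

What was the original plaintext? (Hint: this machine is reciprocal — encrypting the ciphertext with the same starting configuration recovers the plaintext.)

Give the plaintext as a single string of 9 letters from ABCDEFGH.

Answer: FDFFDEECG

Derivation:
Char 1 ('G'): step: R->3, L=0; G->plug->E->R->C->L->H->refl->G->L'->F->R'->F->plug->F
Char 2 ('C'): step: R->4, L=0; C->plug->C->R->G->L->B->refl->D->L'->B->R'->D->plug->D
Char 3 ('E'): step: R->5, L=0; E->plug->G->R->H->L->A->refl->E->L'->E->R'->F->plug->F
Char 4 ('E'): step: R->6, L=0; E->plug->G->R->B->L->D->refl->B->L'->G->R'->F->plug->F
Char 5 ('G'): step: R->7, L=0; G->plug->E->R->F->L->G->refl->H->L'->C->R'->D->plug->D
Char 6 ('H'): step: R->0, L->1 (L advanced); H->plug->H->R->F->L->A->refl->E->L'->C->R'->G->plug->E
Char 7 ('B'): step: R->1, L=1; B->plug->B->R->A->L->C->refl->F->L'->E->R'->G->plug->E
Char 8 ('B'): step: R->2, L=1; B->plug->B->R->C->L->E->refl->A->L'->F->R'->C->plug->C
Char 9 ('F'): step: R->3, L=1; F->plug->F->R->F->L->A->refl->E->L'->C->R'->E->plug->G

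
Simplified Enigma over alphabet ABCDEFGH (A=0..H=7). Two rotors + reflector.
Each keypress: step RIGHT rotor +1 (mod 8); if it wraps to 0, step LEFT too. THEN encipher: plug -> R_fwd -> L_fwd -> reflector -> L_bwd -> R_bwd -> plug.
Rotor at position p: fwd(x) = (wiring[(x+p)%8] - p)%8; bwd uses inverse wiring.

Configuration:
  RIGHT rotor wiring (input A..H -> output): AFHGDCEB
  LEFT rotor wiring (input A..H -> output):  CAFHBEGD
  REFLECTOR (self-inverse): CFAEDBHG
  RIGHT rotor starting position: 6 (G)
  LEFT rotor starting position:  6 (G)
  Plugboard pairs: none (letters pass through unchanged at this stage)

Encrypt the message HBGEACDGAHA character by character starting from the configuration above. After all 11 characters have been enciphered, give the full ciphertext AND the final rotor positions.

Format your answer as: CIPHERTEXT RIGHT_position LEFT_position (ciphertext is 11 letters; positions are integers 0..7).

Answer: BGEGCFBHCAD 1 0

Derivation:
Char 1 ('H'): step: R->7, L=6; H->plug->H->R->F->L->B->refl->F->L'->B->R'->B->plug->B
Char 2 ('B'): step: R->0, L->7 (L advanced); B->plug->B->R->F->L->C->refl->A->L'->E->R'->G->plug->G
Char 3 ('G'): step: R->1, L=7; G->plug->G->R->A->L->E->refl->D->L'->B->R'->E->plug->E
Char 4 ('E'): step: R->2, L=7; E->plug->E->R->C->L->B->refl->F->L'->G->R'->G->plug->G
Char 5 ('A'): step: R->3, L=7; A->plug->A->R->D->L->G->refl->H->L'->H->R'->C->plug->C
Char 6 ('C'): step: R->4, L=7; C->plug->C->R->A->L->E->refl->D->L'->B->R'->F->plug->F
Char 7 ('D'): step: R->5, L=7; D->plug->D->R->D->L->G->refl->H->L'->H->R'->B->plug->B
Char 8 ('G'): step: R->6, L=7; G->plug->G->R->F->L->C->refl->A->L'->E->R'->H->plug->H
Char 9 ('A'): step: R->7, L=7; A->plug->A->R->C->L->B->refl->F->L'->G->R'->C->plug->C
Char 10 ('H'): step: R->0, L->0 (L advanced); H->plug->H->R->B->L->A->refl->C->L'->A->R'->A->plug->A
Char 11 ('A'): step: R->1, L=0; A->plug->A->R->E->L->B->refl->F->L'->C->R'->D->plug->D
Final: ciphertext=BGEGCFBHCAD, RIGHT=1, LEFT=0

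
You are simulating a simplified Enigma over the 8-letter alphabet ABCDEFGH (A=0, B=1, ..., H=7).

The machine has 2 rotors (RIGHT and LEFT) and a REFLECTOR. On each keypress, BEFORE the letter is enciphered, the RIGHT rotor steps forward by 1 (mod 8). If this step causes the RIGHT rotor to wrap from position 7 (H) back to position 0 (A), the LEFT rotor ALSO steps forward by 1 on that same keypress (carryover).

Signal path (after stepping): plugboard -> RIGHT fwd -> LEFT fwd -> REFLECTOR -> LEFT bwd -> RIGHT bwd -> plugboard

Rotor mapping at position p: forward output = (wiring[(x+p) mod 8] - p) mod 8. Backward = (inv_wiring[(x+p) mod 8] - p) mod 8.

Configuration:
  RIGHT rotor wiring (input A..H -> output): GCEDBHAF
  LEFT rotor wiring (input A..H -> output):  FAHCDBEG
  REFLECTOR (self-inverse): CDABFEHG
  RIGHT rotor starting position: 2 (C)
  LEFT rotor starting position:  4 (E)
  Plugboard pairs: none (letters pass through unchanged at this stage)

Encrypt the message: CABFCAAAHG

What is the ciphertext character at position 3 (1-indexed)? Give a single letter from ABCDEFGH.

Char 1 ('C'): step: R->3, L=4; C->plug->C->R->E->L->B->refl->D->L'->G->R'->B->plug->B
Char 2 ('A'): step: R->4, L=4; A->plug->A->R->F->L->E->refl->F->L'->B->R'->D->plug->D
Char 3 ('B'): step: R->5, L=4; B->plug->B->R->D->L->C->refl->A->L'->C->R'->A->plug->A

A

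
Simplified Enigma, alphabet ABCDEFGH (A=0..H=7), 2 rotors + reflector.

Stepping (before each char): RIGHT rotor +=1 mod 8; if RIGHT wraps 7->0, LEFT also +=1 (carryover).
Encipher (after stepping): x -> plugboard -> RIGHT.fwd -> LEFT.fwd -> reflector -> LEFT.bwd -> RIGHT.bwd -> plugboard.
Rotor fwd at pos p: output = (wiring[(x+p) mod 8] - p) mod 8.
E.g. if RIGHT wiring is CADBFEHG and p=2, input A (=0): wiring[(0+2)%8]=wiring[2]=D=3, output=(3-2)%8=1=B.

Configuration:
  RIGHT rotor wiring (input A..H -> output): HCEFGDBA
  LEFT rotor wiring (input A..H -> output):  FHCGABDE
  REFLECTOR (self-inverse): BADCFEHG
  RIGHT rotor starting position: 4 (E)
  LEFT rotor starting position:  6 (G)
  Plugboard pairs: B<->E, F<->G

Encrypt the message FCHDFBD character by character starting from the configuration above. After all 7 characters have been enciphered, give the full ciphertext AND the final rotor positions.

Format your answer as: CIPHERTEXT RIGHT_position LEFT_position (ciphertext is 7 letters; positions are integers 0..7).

Char 1 ('F'): step: R->5, L=6; F->plug->G->R->A->L->F->refl->E->L'->E->R'->B->plug->E
Char 2 ('C'): step: R->6, L=6; C->plug->C->R->B->L->G->refl->H->L'->C->R'->B->plug->E
Char 3 ('H'): step: R->7, L=6; H->plug->H->R->C->L->H->refl->G->L'->B->R'->A->plug->A
Char 4 ('D'): step: R->0, L->7 (L advanced); D->plug->D->R->F->L->B->refl->A->L'->C->R'->B->plug->E
Char 5 ('F'): step: R->1, L=7; F->plug->G->R->H->L->E->refl->F->L'->A->R'->F->plug->G
Char 6 ('B'): step: R->2, L=7; B->plug->E->R->H->L->E->refl->F->L'->A->R'->H->plug->H
Char 7 ('D'): step: R->3, L=7; D->plug->D->R->G->L->C->refl->D->L'->D->R'->B->plug->E
Final: ciphertext=EEAEGHE, RIGHT=3, LEFT=7

Answer: EEAEGHE 3 7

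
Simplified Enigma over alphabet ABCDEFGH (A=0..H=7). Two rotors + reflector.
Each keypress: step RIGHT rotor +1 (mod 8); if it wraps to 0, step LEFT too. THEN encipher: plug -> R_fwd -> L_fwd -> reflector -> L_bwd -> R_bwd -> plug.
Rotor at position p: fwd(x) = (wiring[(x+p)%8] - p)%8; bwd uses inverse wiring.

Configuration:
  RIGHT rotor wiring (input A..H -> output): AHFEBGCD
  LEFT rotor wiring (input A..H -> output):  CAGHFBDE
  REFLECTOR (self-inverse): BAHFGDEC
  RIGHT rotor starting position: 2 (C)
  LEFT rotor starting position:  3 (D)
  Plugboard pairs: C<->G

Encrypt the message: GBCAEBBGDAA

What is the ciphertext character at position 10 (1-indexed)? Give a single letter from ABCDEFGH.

Char 1 ('G'): step: R->3, L=3; G->plug->C->R->D->L->A->refl->B->L'->E->R'->G->plug->C
Char 2 ('B'): step: R->4, L=3; B->plug->B->R->C->L->G->refl->E->L'->A->R'->H->plug->H
Char 3 ('C'): step: R->5, L=3; C->plug->G->R->H->L->D->refl->F->L'->G->R'->C->plug->G
Char 4 ('A'): step: R->6, L=3; A->plug->A->R->E->L->B->refl->A->L'->D->R'->G->plug->C
Char 5 ('E'): step: R->7, L=3; E->plug->E->R->F->L->H->refl->C->L'->B->R'->B->plug->B
Char 6 ('B'): step: R->0, L->4 (L advanced); B->plug->B->R->H->L->D->refl->F->L'->B->R'->E->plug->E
Char 7 ('B'): step: R->1, L=4; B->plug->B->R->E->L->G->refl->E->L'->F->R'->E->plug->E
Char 8 ('G'): step: R->2, L=4; G->plug->C->R->H->L->D->refl->F->L'->B->R'->F->plug->F
Char 9 ('D'): step: R->3, L=4; D->plug->D->R->H->L->D->refl->F->L'->B->R'->A->plug->A
Char 10 ('A'): step: R->4, L=4; A->plug->A->R->F->L->E->refl->G->L'->E->R'->E->plug->E

E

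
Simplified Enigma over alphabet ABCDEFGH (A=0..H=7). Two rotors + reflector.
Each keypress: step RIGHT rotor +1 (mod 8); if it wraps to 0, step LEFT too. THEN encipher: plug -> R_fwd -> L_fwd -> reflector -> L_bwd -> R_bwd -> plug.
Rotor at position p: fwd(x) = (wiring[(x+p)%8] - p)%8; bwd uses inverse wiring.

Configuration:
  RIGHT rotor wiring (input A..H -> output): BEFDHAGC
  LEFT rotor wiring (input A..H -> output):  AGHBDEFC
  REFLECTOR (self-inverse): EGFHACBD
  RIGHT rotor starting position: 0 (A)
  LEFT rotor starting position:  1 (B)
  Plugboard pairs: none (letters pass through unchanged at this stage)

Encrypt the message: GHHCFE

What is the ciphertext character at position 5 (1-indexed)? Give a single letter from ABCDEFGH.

Char 1 ('G'): step: R->1, L=1; G->plug->G->R->B->L->G->refl->B->L'->G->R'->D->plug->D
Char 2 ('H'): step: R->2, L=1; H->plug->H->R->C->L->A->refl->E->L'->F->R'->C->plug->C
Char 3 ('H'): step: R->3, L=1; H->plug->H->R->C->L->A->refl->E->L'->F->R'->C->plug->C
Char 4 ('C'): step: R->4, L=1; C->plug->C->R->C->L->A->refl->E->L'->F->R'->E->plug->E
Char 5 ('F'): step: R->5, L=1; F->plug->F->R->A->L->F->refl->C->L'->D->R'->A->plug->A

A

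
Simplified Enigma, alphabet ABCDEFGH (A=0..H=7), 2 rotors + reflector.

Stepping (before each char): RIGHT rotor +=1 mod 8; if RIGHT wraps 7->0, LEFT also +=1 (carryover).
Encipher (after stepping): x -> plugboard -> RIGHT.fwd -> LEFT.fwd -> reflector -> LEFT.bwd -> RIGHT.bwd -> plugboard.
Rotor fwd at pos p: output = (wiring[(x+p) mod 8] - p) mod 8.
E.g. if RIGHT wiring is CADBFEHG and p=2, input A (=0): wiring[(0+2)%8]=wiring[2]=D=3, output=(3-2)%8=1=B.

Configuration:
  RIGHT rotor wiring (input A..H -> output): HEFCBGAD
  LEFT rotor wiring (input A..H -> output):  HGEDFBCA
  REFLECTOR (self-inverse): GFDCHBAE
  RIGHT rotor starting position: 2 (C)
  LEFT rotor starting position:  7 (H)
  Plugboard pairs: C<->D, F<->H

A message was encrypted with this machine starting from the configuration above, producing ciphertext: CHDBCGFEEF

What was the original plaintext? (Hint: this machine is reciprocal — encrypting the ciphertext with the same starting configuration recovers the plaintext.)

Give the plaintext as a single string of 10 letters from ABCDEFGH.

Answer: GEEDGCAAFE

Derivation:
Char 1 ('C'): step: R->3, L=7; C->plug->D->R->F->L->G->refl->A->L'->B->R'->G->plug->G
Char 2 ('H'): step: R->4, L=7; H->plug->F->R->A->L->B->refl->F->L'->D->R'->E->plug->E
Char 3 ('D'): step: R->5, L=7; D->plug->C->R->G->L->C->refl->D->L'->H->R'->E->plug->E
Char 4 ('B'): step: R->6, L=7; B->plug->B->R->F->L->G->refl->A->L'->B->R'->C->plug->D
Char 5 ('C'): step: R->7, L=7; C->plug->D->R->G->L->C->refl->D->L'->H->R'->G->plug->G
Char 6 ('G'): step: R->0, L->0 (L advanced); G->plug->G->R->A->L->H->refl->E->L'->C->R'->D->plug->C
Char 7 ('F'): step: R->1, L=0; F->plug->H->R->G->L->C->refl->D->L'->D->R'->A->plug->A
Char 8 ('E'): step: R->2, L=0; E->plug->E->R->G->L->C->refl->D->L'->D->R'->A->plug->A
Char 9 ('E'): step: R->3, L=0; E->plug->E->R->A->L->H->refl->E->L'->C->R'->H->plug->F
Char 10 ('F'): step: R->4, L=0; F->plug->H->R->G->L->C->refl->D->L'->D->R'->E->plug->E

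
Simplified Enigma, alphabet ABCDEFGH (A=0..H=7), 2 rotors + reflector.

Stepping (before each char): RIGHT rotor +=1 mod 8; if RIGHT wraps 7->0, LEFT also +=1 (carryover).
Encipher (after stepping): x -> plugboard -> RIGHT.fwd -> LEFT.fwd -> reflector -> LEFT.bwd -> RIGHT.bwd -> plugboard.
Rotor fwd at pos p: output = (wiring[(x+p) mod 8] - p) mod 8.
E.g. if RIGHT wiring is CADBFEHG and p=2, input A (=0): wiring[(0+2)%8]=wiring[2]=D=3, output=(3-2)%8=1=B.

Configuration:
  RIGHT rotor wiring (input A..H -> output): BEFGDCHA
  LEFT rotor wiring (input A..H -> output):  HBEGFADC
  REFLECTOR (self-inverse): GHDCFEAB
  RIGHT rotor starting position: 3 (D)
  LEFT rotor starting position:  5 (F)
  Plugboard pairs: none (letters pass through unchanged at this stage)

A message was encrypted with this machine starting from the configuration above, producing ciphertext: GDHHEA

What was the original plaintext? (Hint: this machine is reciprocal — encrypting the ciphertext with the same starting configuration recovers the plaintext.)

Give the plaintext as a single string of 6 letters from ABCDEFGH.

Answer: ABBGGG

Derivation:
Char 1 ('G'): step: R->4, L=5; G->plug->G->R->B->L->G->refl->A->L'->H->R'->A->plug->A
Char 2 ('D'): step: R->5, L=5; D->plug->D->R->E->L->E->refl->F->L'->C->R'->B->plug->B
Char 3 ('H'): step: R->6, L=5; H->plug->H->R->E->L->E->refl->F->L'->C->R'->B->plug->B
Char 4 ('H'): step: R->7, L=5; H->plug->H->R->A->L->D->refl->C->L'->D->R'->G->plug->G
Char 5 ('E'): step: R->0, L->6 (L advanced); E->plug->E->R->D->L->D->refl->C->L'->H->R'->G->plug->G
Char 6 ('A'): step: R->1, L=6; A->plug->A->R->D->L->D->refl->C->L'->H->R'->G->plug->G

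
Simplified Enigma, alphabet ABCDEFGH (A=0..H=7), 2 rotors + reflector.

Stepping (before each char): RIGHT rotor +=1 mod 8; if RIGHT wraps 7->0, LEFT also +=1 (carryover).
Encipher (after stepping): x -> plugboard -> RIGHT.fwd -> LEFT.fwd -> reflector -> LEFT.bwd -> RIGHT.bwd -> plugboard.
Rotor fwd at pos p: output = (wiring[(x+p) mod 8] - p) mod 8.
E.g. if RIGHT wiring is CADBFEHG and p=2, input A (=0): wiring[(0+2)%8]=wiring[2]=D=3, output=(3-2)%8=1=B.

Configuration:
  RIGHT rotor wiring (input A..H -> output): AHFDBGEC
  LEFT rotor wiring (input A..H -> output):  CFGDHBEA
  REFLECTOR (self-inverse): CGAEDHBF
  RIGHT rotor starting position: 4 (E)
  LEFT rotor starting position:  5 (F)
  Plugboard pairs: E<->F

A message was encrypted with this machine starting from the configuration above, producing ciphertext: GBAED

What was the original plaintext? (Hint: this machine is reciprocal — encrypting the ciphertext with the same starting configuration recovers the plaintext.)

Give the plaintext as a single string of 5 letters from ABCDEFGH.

Answer: CFBAA

Derivation:
Char 1 ('G'): step: R->5, L=5; G->plug->G->R->G->L->G->refl->B->L'->F->R'->C->plug->C
Char 2 ('B'): step: R->6, L=5; B->plug->B->R->E->L->A->refl->C->L'->H->R'->E->plug->F
Char 3 ('A'): step: R->7, L=5; A->plug->A->R->D->L->F->refl->H->L'->B->R'->B->plug->B
Char 4 ('E'): step: R->0, L->6 (L advanced); E->plug->F->R->G->L->B->refl->G->L'->A->R'->A->plug->A
Char 5 ('D'): step: R->1, L=6; D->plug->D->R->A->L->G->refl->B->L'->G->R'->A->plug->A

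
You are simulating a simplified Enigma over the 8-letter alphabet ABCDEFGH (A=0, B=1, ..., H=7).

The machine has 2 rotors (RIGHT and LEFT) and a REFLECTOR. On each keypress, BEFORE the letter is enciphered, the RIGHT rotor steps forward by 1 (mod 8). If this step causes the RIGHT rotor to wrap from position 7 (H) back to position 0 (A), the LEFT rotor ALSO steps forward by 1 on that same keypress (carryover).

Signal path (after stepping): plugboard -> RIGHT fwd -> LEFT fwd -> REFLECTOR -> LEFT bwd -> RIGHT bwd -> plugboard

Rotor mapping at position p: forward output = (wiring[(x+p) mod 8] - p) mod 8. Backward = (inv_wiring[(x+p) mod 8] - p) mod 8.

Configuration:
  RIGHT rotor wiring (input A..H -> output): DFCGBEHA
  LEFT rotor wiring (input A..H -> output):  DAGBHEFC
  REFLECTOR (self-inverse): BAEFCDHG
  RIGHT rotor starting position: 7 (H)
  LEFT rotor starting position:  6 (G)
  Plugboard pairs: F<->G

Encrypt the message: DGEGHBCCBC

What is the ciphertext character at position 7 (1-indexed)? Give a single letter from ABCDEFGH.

Char 1 ('D'): step: R->0, L->7 (L advanced); D->plug->D->R->G->L->F->refl->D->L'->A->R'->H->plug->H
Char 2 ('G'): step: R->1, L=7; G->plug->F->R->G->L->F->refl->D->L'->A->R'->D->plug->D
Char 3 ('E'): step: R->2, L=7; E->plug->E->R->F->L->A->refl->B->L'->C->R'->D->plug->D
Char 4 ('G'): step: R->3, L=7; G->plug->F->R->A->L->D->refl->F->L'->G->R'->B->plug->B
Char 5 ('H'): step: R->4, L=7; H->plug->H->R->C->L->B->refl->A->L'->F->R'->A->plug->A
Char 6 ('B'): step: R->5, L=7; B->plug->B->R->C->L->B->refl->A->L'->F->R'->F->plug->G
Char 7 ('C'): step: R->6, L=7; C->plug->C->R->F->L->A->refl->B->L'->C->R'->B->plug->B

B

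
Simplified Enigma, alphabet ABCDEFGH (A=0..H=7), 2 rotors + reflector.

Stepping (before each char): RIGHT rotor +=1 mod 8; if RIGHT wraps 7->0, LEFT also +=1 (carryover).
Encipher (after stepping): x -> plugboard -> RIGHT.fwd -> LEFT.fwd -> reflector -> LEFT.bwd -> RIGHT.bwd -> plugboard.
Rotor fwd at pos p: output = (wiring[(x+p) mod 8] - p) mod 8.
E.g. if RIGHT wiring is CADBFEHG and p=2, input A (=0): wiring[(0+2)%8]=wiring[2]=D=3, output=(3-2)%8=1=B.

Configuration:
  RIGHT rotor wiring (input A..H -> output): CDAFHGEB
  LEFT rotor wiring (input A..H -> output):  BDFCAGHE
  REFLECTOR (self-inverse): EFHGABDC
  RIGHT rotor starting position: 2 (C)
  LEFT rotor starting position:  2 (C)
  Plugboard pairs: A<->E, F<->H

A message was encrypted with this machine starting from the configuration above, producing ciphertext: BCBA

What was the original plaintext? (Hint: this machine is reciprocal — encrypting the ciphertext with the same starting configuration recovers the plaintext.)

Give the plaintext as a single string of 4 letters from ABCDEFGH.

Char 1 ('B'): step: R->3, L=2; B->plug->B->R->E->L->F->refl->B->L'->H->R'->F->plug->H
Char 2 ('C'): step: R->4, L=2; C->plug->C->R->A->L->D->refl->G->L'->C->R'->B->plug->B
Char 3 ('B'): step: R->5, L=2; B->plug->B->R->H->L->B->refl->F->L'->E->R'->C->plug->C
Char 4 ('A'): step: R->6, L=2; A->plug->E->R->C->L->G->refl->D->L'->A->R'->H->plug->F

Answer: HBCF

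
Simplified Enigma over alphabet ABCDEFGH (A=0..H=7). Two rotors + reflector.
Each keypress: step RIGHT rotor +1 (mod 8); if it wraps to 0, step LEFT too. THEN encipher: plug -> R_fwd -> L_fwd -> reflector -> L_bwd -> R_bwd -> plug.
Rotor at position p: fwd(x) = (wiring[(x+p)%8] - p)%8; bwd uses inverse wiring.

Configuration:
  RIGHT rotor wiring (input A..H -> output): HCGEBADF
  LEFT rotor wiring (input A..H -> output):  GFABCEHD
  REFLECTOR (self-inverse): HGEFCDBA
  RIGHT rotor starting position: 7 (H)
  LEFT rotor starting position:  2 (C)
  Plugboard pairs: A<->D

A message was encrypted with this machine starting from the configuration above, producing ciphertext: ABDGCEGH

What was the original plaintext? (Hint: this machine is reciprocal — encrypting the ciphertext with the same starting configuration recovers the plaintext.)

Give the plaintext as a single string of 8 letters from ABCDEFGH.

Char 1 ('A'): step: R->0, L->3 (L advanced); A->plug->D->R->E->L->A->refl->H->L'->B->R'->E->plug->E
Char 2 ('B'): step: R->1, L=3; B->plug->B->R->F->L->D->refl->F->L'->H->R'->E->plug->E
Char 3 ('D'): step: R->2, L=3; D->plug->A->R->E->L->A->refl->H->L'->B->R'->E->plug->E
Char 4 ('G'): step: R->3, L=3; G->plug->G->R->H->L->F->refl->D->L'->F->R'->C->plug->C
Char 5 ('C'): step: R->4, L=3; C->plug->C->R->H->L->F->refl->D->L'->F->R'->A->plug->D
Char 6 ('E'): step: R->5, L=3; E->plug->E->R->F->L->D->refl->F->L'->H->R'->G->plug->G
Char 7 ('G'): step: R->6, L=3; G->plug->G->R->D->L->E->refl->C->L'->G->R'->F->plug->F
Char 8 ('H'): step: R->7, L=3; H->plug->H->R->E->L->A->refl->H->L'->B->R'->G->plug->G

Answer: EEECDGFG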